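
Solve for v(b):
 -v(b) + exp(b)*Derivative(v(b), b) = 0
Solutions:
 v(b) = C1*exp(-exp(-b))


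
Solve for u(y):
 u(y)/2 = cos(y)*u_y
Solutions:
 u(y) = C1*(sin(y) + 1)^(1/4)/(sin(y) - 1)^(1/4)


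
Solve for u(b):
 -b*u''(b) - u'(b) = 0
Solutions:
 u(b) = C1 + C2*log(b)


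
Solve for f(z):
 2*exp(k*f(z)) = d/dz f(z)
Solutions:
 f(z) = Piecewise((log(-1/(C1*k + 2*k*z))/k, Ne(k, 0)), (nan, True))
 f(z) = Piecewise((C1 + 2*z, Eq(k, 0)), (nan, True))


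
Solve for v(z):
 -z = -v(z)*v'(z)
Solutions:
 v(z) = -sqrt(C1 + z^2)
 v(z) = sqrt(C1 + z^2)


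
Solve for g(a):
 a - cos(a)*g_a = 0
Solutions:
 g(a) = C1 + Integral(a/cos(a), a)


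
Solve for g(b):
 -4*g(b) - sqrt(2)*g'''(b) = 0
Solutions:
 g(b) = C3*exp(-sqrt(2)*b) + (C1*sin(sqrt(6)*b/2) + C2*cos(sqrt(6)*b/2))*exp(sqrt(2)*b/2)


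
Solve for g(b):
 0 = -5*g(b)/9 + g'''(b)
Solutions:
 g(b) = C3*exp(15^(1/3)*b/3) + (C1*sin(3^(5/6)*5^(1/3)*b/6) + C2*cos(3^(5/6)*5^(1/3)*b/6))*exp(-15^(1/3)*b/6)


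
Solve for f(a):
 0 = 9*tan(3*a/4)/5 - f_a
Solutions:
 f(a) = C1 - 12*log(cos(3*a/4))/5


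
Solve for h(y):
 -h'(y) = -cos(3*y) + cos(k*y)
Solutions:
 h(y) = C1 + sin(3*y)/3 - sin(k*y)/k


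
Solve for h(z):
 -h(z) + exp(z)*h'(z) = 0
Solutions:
 h(z) = C1*exp(-exp(-z))


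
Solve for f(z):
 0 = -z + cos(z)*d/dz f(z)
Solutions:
 f(z) = C1 + Integral(z/cos(z), z)


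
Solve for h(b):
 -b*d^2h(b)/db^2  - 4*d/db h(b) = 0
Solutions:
 h(b) = C1 + C2/b^3


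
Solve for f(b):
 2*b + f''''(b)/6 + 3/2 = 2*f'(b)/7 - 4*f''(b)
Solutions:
 f(b) = C1 + C2*exp(14^(1/3)*b*(-7^(1/3)*(3 + sqrt(6281))^(1/3)/14 + 2*2^(1/3)/(3 + sqrt(6281))^(1/3)))*sin(14^(1/3)*sqrt(3)*b*(2*2^(1/3)/(3 + sqrt(6281))^(1/3) + 7^(1/3)*(3 + sqrt(6281))^(1/3)/14)) + C3*exp(14^(1/3)*b*(-7^(1/3)*(3 + sqrt(6281))^(1/3)/14 + 2*2^(1/3)/(3 + sqrt(6281))^(1/3)))*cos(14^(1/3)*sqrt(3)*b*(2*2^(1/3)/(3 + sqrt(6281))^(1/3) + 7^(1/3)*(3 + sqrt(6281))^(1/3)/14)) + C4*exp(14^(1/3)*b*(-4*2^(1/3)/(3 + sqrt(6281))^(1/3) + 7^(1/3)*(3 + sqrt(6281))^(1/3)/7)) + 7*b^2/2 + 413*b/4


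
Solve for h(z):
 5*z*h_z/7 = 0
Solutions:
 h(z) = C1


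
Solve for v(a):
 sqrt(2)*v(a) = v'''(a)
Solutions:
 v(a) = C3*exp(2^(1/6)*a) + (C1*sin(2^(1/6)*sqrt(3)*a/2) + C2*cos(2^(1/6)*sqrt(3)*a/2))*exp(-2^(1/6)*a/2)


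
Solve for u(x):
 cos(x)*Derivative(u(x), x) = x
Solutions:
 u(x) = C1 + Integral(x/cos(x), x)


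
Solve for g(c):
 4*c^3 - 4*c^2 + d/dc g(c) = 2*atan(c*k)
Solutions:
 g(c) = C1 - c^4 + 4*c^3/3 + 2*Piecewise((c*atan(c*k) - log(c^2*k^2 + 1)/(2*k), Ne(k, 0)), (0, True))


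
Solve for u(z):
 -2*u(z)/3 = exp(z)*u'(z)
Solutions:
 u(z) = C1*exp(2*exp(-z)/3)


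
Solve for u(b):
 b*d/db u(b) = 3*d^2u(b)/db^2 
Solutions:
 u(b) = C1 + C2*erfi(sqrt(6)*b/6)


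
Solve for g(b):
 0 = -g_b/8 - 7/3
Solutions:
 g(b) = C1 - 56*b/3


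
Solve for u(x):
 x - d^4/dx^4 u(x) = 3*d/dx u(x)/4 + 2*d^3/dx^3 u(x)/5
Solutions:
 u(x) = C1 + C2*exp(x*(-8 + 16/(45*sqrt(51265) + 10189)^(1/3) + (45*sqrt(51265) + 10189)^(1/3))/60)*sin(sqrt(3)*x*(-(45*sqrt(51265) + 10189)^(1/3) + 16/(45*sqrt(51265) + 10189)^(1/3))/60) + C3*exp(x*(-8 + 16/(45*sqrt(51265) + 10189)^(1/3) + (45*sqrt(51265) + 10189)^(1/3))/60)*cos(sqrt(3)*x*(-(45*sqrt(51265) + 10189)^(1/3) + 16/(45*sqrt(51265) + 10189)^(1/3))/60) + C4*exp(-x*(16/(45*sqrt(51265) + 10189)^(1/3) + 4 + (45*sqrt(51265) + 10189)^(1/3))/30) + 2*x^2/3


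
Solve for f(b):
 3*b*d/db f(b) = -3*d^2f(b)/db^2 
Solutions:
 f(b) = C1 + C2*erf(sqrt(2)*b/2)


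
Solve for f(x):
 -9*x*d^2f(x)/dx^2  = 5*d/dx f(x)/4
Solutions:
 f(x) = C1 + C2*x^(31/36)


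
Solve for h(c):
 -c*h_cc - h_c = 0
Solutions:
 h(c) = C1 + C2*log(c)


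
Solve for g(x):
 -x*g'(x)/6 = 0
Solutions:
 g(x) = C1


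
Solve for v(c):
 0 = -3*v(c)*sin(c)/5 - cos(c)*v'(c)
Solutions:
 v(c) = C1*cos(c)^(3/5)


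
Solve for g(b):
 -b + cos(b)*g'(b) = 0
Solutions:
 g(b) = C1 + Integral(b/cos(b), b)


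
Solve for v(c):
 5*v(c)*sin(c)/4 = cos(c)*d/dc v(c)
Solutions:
 v(c) = C1/cos(c)^(5/4)


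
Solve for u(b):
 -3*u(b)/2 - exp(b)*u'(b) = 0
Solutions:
 u(b) = C1*exp(3*exp(-b)/2)


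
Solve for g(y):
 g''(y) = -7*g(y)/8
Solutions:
 g(y) = C1*sin(sqrt(14)*y/4) + C2*cos(sqrt(14)*y/4)


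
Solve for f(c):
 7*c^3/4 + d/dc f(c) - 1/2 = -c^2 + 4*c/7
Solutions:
 f(c) = C1 - 7*c^4/16 - c^3/3 + 2*c^2/7 + c/2


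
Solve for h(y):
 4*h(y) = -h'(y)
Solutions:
 h(y) = C1*exp(-4*y)


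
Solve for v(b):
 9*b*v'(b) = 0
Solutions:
 v(b) = C1


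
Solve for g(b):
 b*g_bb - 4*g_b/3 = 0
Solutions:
 g(b) = C1 + C2*b^(7/3)


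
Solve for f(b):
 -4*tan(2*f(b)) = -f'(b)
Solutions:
 f(b) = -asin(C1*exp(8*b))/2 + pi/2
 f(b) = asin(C1*exp(8*b))/2


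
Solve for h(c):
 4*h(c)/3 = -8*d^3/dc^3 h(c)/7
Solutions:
 h(c) = C3*exp(-6^(2/3)*7^(1/3)*c/6) + (C1*sin(2^(2/3)*3^(1/6)*7^(1/3)*c/4) + C2*cos(2^(2/3)*3^(1/6)*7^(1/3)*c/4))*exp(6^(2/3)*7^(1/3)*c/12)


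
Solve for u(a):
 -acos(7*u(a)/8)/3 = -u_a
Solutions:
 Integral(1/acos(7*_y/8), (_y, u(a))) = C1 + a/3


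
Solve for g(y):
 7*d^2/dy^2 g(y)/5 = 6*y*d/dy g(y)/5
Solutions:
 g(y) = C1 + C2*erfi(sqrt(21)*y/7)


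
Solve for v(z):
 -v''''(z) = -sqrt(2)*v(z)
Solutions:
 v(z) = C1*exp(-2^(1/8)*z) + C2*exp(2^(1/8)*z) + C3*sin(2^(1/8)*z) + C4*cos(2^(1/8)*z)


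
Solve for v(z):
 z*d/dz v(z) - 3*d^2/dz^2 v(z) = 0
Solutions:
 v(z) = C1 + C2*erfi(sqrt(6)*z/6)


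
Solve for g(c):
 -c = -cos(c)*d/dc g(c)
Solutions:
 g(c) = C1 + Integral(c/cos(c), c)


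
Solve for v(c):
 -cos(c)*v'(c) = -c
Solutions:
 v(c) = C1 + Integral(c/cos(c), c)


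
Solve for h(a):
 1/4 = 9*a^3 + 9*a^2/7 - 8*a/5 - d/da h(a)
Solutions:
 h(a) = C1 + 9*a^4/4 + 3*a^3/7 - 4*a^2/5 - a/4


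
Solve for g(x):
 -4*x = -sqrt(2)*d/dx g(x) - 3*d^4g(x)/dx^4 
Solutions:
 g(x) = C1 + C4*exp(-2^(1/6)*3^(2/3)*x/3) + sqrt(2)*x^2 + (C2*sin(6^(1/6)*x/2) + C3*cos(6^(1/6)*x/2))*exp(2^(1/6)*3^(2/3)*x/6)


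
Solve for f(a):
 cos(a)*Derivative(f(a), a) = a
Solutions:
 f(a) = C1 + Integral(a/cos(a), a)


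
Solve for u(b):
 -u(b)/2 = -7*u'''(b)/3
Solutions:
 u(b) = C3*exp(14^(2/3)*3^(1/3)*b/14) + (C1*sin(14^(2/3)*3^(5/6)*b/28) + C2*cos(14^(2/3)*3^(5/6)*b/28))*exp(-14^(2/3)*3^(1/3)*b/28)


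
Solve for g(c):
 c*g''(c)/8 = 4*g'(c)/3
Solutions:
 g(c) = C1 + C2*c^(35/3)


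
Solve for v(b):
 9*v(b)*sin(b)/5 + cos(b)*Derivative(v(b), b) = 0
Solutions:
 v(b) = C1*cos(b)^(9/5)


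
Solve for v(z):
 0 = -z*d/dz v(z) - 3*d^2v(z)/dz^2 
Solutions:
 v(z) = C1 + C2*erf(sqrt(6)*z/6)


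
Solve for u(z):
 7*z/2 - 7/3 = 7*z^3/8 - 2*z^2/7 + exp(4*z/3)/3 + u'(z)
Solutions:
 u(z) = C1 - 7*z^4/32 + 2*z^3/21 + 7*z^2/4 - 7*z/3 - exp(4*z/3)/4


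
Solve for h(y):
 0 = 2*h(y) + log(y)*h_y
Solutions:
 h(y) = C1*exp(-2*li(y))


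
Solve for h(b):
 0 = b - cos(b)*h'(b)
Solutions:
 h(b) = C1 + Integral(b/cos(b), b)


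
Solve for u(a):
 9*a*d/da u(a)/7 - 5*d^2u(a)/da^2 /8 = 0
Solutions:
 u(a) = C1 + C2*erfi(6*sqrt(35)*a/35)


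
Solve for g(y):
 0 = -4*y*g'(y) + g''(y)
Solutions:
 g(y) = C1 + C2*erfi(sqrt(2)*y)


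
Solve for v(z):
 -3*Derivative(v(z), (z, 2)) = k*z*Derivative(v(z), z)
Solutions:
 v(z) = Piecewise((-sqrt(6)*sqrt(pi)*C1*erf(sqrt(6)*sqrt(k)*z/6)/(2*sqrt(k)) - C2, (k > 0) | (k < 0)), (-C1*z - C2, True))


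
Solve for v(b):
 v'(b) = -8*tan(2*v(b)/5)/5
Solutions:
 v(b) = -5*asin(C1*exp(-16*b/25))/2 + 5*pi/2
 v(b) = 5*asin(C1*exp(-16*b/25))/2


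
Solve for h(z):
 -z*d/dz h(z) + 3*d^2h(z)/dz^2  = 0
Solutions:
 h(z) = C1 + C2*erfi(sqrt(6)*z/6)


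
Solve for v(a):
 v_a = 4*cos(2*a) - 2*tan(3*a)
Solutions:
 v(a) = C1 + 2*log(cos(3*a))/3 + 2*sin(2*a)


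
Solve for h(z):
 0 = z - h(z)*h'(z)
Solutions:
 h(z) = -sqrt(C1 + z^2)
 h(z) = sqrt(C1 + z^2)


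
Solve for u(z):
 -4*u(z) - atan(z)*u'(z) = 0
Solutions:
 u(z) = C1*exp(-4*Integral(1/atan(z), z))


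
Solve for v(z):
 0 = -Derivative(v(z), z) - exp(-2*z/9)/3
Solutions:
 v(z) = C1 + 3*exp(-2*z/9)/2


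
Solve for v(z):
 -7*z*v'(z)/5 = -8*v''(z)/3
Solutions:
 v(z) = C1 + C2*erfi(sqrt(105)*z/20)


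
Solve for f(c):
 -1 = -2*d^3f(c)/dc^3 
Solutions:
 f(c) = C1 + C2*c + C3*c^2 + c^3/12


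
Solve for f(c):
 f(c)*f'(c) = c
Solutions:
 f(c) = -sqrt(C1 + c^2)
 f(c) = sqrt(C1 + c^2)


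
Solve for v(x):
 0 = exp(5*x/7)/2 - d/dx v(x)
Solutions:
 v(x) = C1 + 7*exp(5*x/7)/10


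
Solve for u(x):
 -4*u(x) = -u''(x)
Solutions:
 u(x) = C1*exp(-2*x) + C2*exp(2*x)


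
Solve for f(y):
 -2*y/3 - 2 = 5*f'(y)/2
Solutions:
 f(y) = C1 - 2*y^2/15 - 4*y/5


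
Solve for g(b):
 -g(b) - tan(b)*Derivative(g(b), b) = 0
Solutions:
 g(b) = C1/sin(b)


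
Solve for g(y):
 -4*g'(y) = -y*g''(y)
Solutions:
 g(y) = C1 + C2*y^5


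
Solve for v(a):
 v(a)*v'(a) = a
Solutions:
 v(a) = -sqrt(C1 + a^2)
 v(a) = sqrt(C1 + a^2)


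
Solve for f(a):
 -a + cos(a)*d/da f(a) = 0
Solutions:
 f(a) = C1 + Integral(a/cos(a), a)


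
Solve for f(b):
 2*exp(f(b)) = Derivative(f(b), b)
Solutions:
 f(b) = log(-1/(C1 + 2*b))


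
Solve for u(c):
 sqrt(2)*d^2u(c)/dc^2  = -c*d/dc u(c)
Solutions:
 u(c) = C1 + C2*erf(2^(1/4)*c/2)


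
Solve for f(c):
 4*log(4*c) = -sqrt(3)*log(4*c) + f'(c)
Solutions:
 f(c) = C1 + sqrt(3)*c*log(c) + 4*c*log(c) - 4*c - sqrt(3)*c + c*log(2^(2*sqrt(3) + 8))


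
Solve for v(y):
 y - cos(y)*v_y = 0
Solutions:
 v(y) = C1 + Integral(y/cos(y), y)


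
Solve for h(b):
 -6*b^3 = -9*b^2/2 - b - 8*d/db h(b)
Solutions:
 h(b) = C1 + 3*b^4/16 - 3*b^3/16 - b^2/16


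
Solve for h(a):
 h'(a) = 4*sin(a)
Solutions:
 h(a) = C1 - 4*cos(a)


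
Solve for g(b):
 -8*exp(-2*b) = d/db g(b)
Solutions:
 g(b) = C1 + 4*exp(-2*b)


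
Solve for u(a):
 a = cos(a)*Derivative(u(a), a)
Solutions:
 u(a) = C1 + Integral(a/cos(a), a)


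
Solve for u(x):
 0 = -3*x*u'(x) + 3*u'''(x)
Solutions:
 u(x) = C1 + Integral(C2*airyai(x) + C3*airybi(x), x)


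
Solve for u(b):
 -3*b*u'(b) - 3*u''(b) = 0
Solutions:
 u(b) = C1 + C2*erf(sqrt(2)*b/2)


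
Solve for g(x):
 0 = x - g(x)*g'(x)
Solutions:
 g(x) = -sqrt(C1 + x^2)
 g(x) = sqrt(C1 + x^2)


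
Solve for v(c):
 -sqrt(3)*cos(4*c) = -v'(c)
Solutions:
 v(c) = C1 + sqrt(3)*sin(4*c)/4


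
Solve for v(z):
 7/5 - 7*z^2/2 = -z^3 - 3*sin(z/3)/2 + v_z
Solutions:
 v(z) = C1 + z^4/4 - 7*z^3/6 + 7*z/5 - 9*cos(z/3)/2


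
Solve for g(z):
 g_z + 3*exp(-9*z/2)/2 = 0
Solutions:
 g(z) = C1 + exp(-9*z/2)/3


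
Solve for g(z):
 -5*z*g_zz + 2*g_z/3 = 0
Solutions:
 g(z) = C1 + C2*z^(17/15)


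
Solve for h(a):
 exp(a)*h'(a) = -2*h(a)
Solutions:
 h(a) = C1*exp(2*exp(-a))


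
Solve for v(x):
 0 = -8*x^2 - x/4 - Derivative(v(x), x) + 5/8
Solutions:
 v(x) = C1 - 8*x^3/3 - x^2/8 + 5*x/8


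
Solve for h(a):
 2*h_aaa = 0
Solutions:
 h(a) = C1 + C2*a + C3*a^2


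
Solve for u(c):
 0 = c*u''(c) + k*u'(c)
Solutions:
 u(c) = C1 + c^(1 - re(k))*(C2*sin(log(c)*Abs(im(k))) + C3*cos(log(c)*im(k)))


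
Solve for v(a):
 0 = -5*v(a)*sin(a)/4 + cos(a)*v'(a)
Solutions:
 v(a) = C1/cos(a)^(5/4)


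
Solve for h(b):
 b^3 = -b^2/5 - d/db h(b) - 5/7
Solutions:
 h(b) = C1 - b^4/4 - b^3/15 - 5*b/7


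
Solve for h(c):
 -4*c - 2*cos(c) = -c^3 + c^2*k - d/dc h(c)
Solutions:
 h(c) = C1 - c^4/4 + c^3*k/3 + 2*c^2 + 2*sin(c)


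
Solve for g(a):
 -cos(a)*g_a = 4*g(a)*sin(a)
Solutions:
 g(a) = C1*cos(a)^4


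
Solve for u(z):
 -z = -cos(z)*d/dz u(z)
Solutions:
 u(z) = C1 + Integral(z/cos(z), z)


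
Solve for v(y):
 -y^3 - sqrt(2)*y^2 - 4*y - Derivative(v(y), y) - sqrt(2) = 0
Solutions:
 v(y) = C1 - y^4/4 - sqrt(2)*y^3/3 - 2*y^2 - sqrt(2)*y


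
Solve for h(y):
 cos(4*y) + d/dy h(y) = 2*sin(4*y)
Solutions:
 h(y) = C1 - sin(4*y)/4 - cos(4*y)/2


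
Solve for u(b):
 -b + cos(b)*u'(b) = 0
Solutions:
 u(b) = C1 + Integral(b/cos(b), b)


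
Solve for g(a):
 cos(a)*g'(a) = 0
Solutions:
 g(a) = C1


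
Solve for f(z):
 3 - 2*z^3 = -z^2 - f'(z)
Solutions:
 f(z) = C1 + z^4/2 - z^3/3 - 3*z


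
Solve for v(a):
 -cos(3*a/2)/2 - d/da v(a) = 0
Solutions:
 v(a) = C1 - sin(3*a/2)/3


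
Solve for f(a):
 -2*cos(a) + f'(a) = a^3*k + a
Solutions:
 f(a) = C1 + a^4*k/4 + a^2/2 + 2*sin(a)


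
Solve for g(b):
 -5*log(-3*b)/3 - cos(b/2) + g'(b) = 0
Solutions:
 g(b) = C1 + 5*b*log(-b)/3 - 5*b/3 + 5*b*log(3)/3 + 2*sin(b/2)


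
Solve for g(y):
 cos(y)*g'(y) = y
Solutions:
 g(y) = C1 + Integral(y/cos(y), y)


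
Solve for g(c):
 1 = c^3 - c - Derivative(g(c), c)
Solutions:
 g(c) = C1 + c^4/4 - c^2/2 - c


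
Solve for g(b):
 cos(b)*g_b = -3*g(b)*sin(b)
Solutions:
 g(b) = C1*cos(b)^3


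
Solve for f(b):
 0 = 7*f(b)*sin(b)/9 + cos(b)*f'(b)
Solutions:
 f(b) = C1*cos(b)^(7/9)


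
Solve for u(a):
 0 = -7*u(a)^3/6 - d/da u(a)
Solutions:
 u(a) = -sqrt(3)*sqrt(-1/(C1 - 7*a))
 u(a) = sqrt(3)*sqrt(-1/(C1 - 7*a))


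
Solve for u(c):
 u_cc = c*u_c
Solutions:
 u(c) = C1 + C2*erfi(sqrt(2)*c/2)


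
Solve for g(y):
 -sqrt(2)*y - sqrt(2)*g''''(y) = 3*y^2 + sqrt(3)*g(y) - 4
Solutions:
 g(y) = -sqrt(3)*y^2 - sqrt(6)*y/3 + (C1*sin(2^(3/8)*3^(1/8)*y/2) + C2*cos(2^(3/8)*3^(1/8)*y/2))*exp(-2^(3/8)*3^(1/8)*y/2) + (C3*sin(2^(3/8)*3^(1/8)*y/2) + C4*cos(2^(3/8)*3^(1/8)*y/2))*exp(2^(3/8)*3^(1/8)*y/2) + 4*sqrt(3)/3


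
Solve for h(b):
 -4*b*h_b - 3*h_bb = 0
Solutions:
 h(b) = C1 + C2*erf(sqrt(6)*b/3)


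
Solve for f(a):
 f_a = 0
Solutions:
 f(a) = C1


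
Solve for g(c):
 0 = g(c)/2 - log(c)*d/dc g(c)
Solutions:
 g(c) = C1*exp(li(c)/2)


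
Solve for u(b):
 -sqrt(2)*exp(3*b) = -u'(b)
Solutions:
 u(b) = C1 + sqrt(2)*exp(3*b)/3


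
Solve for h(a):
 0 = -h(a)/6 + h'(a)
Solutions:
 h(a) = C1*exp(a/6)


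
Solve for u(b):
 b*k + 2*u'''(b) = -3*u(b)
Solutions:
 u(b) = C3*exp(-2^(2/3)*3^(1/3)*b/2) - b*k/3 + (C1*sin(2^(2/3)*3^(5/6)*b/4) + C2*cos(2^(2/3)*3^(5/6)*b/4))*exp(2^(2/3)*3^(1/3)*b/4)


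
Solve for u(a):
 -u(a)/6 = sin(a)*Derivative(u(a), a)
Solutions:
 u(a) = C1*(cos(a) + 1)^(1/12)/(cos(a) - 1)^(1/12)


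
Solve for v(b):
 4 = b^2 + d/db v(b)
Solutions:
 v(b) = C1 - b^3/3 + 4*b


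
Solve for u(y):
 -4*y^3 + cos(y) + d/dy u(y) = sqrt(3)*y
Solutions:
 u(y) = C1 + y^4 + sqrt(3)*y^2/2 - sin(y)


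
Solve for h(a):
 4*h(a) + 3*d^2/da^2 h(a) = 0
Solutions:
 h(a) = C1*sin(2*sqrt(3)*a/3) + C2*cos(2*sqrt(3)*a/3)


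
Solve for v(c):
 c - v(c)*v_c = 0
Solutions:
 v(c) = -sqrt(C1 + c^2)
 v(c) = sqrt(C1 + c^2)


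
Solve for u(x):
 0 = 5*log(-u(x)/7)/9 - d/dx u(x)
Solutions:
 -9*Integral(1/(log(-_y) - log(7)), (_y, u(x)))/5 = C1 - x


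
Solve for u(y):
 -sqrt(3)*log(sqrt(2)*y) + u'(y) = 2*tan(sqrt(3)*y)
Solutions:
 u(y) = C1 + sqrt(3)*y*(log(y) - 1) + sqrt(3)*y*log(2)/2 - 2*sqrt(3)*log(cos(sqrt(3)*y))/3


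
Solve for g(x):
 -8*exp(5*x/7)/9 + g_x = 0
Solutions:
 g(x) = C1 + 56*exp(5*x/7)/45


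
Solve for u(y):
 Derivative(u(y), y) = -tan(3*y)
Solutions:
 u(y) = C1 + log(cos(3*y))/3


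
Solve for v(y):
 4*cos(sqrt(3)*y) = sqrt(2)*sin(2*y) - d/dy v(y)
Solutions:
 v(y) = C1 - 4*sqrt(3)*sin(sqrt(3)*y)/3 - sqrt(2)*cos(2*y)/2


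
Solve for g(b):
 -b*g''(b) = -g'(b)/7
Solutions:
 g(b) = C1 + C2*b^(8/7)


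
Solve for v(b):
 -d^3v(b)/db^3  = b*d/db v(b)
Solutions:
 v(b) = C1 + Integral(C2*airyai(-b) + C3*airybi(-b), b)


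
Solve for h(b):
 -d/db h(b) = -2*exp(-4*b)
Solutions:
 h(b) = C1 - exp(-4*b)/2


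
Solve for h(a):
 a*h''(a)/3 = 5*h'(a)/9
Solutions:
 h(a) = C1 + C2*a^(8/3)


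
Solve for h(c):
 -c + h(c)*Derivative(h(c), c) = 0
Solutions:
 h(c) = -sqrt(C1 + c^2)
 h(c) = sqrt(C1 + c^2)


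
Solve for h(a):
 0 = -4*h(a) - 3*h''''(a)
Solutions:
 h(a) = (C1*sin(3^(3/4)*a/3) + C2*cos(3^(3/4)*a/3))*exp(-3^(3/4)*a/3) + (C3*sin(3^(3/4)*a/3) + C4*cos(3^(3/4)*a/3))*exp(3^(3/4)*a/3)


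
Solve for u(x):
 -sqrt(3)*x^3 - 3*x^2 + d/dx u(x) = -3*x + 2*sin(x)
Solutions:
 u(x) = C1 + sqrt(3)*x^4/4 + x^3 - 3*x^2/2 - 2*cos(x)


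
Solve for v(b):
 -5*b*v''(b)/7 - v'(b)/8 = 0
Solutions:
 v(b) = C1 + C2*b^(33/40)


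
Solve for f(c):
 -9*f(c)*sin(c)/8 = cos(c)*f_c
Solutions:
 f(c) = C1*cos(c)^(9/8)


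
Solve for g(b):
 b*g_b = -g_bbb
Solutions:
 g(b) = C1 + Integral(C2*airyai(-b) + C3*airybi(-b), b)


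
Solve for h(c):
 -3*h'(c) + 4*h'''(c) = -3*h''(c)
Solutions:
 h(c) = C1 + C2*exp(c*(-3 + sqrt(57))/8) + C3*exp(-c*(3 + sqrt(57))/8)


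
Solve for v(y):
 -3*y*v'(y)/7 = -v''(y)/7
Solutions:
 v(y) = C1 + C2*erfi(sqrt(6)*y/2)


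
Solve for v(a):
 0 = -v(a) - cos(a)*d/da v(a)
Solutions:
 v(a) = C1*sqrt(sin(a) - 1)/sqrt(sin(a) + 1)


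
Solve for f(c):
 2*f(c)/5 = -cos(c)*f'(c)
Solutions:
 f(c) = C1*(sin(c) - 1)^(1/5)/(sin(c) + 1)^(1/5)


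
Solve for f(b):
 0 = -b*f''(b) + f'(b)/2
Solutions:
 f(b) = C1 + C2*b^(3/2)


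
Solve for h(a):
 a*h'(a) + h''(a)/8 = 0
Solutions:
 h(a) = C1 + C2*erf(2*a)


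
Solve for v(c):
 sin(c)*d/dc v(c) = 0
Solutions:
 v(c) = C1


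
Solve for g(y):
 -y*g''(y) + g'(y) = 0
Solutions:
 g(y) = C1 + C2*y^2


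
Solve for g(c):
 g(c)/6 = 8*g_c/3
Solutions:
 g(c) = C1*exp(c/16)


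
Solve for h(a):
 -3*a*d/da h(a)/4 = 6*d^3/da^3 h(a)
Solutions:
 h(a) = C1 + Integral(C2*airyai(-a/2) + C3*airybi(-a/2), a)


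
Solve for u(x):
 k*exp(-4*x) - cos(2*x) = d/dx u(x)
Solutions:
 u(x) = C1 - k*exp(-4*x)/4 - sin(2*x)/2


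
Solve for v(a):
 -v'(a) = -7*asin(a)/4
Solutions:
 v(a) = C1 + 7*a*asin(a)/4 + 7*sqrt(1 - a^2)/4


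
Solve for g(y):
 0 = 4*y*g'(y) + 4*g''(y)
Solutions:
 g(y) = C1 + C2*erf(sqrt(2)*y/2)


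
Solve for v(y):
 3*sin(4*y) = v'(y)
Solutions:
 v(y) = C1 - 3*cos(4*y)/4


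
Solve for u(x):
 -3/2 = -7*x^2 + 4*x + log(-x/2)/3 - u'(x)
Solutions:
 u(x) = C1 - 7*x^3/3 + 2*x^2 + x*log(-x)/3 + x*(7 - 2*log(2))/6


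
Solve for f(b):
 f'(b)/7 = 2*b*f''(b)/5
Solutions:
 f(b) = C1 + C2*b^(19/14)


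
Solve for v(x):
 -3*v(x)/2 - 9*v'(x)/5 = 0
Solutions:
 v(x) = C1*exp(-5*x/6)


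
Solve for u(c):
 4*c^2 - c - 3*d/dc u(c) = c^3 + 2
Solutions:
 u(c) = C1 - c^4/12 + 4*c^3/9 - c^2/6 - 2*c/3


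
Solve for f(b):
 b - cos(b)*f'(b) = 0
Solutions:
 f(b) = C1 + Integral(b/cos(b), b)


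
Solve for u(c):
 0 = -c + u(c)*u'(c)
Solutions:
 u(c) = -sqrt(C1 + c^2)
 u(c) = sqrt(C1 + c^2)


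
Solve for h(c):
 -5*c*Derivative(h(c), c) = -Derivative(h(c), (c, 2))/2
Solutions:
 h(c) = C1 + C2*erfi(sqrt(5)*c)


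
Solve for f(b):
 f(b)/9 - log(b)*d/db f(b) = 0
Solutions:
 f(b) = C1*exp(li(b)/9)


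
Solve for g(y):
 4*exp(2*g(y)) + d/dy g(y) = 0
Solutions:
 g(y) = log(-sqrt(-1/(C1 - 4*y))) - log(2)/2
 g(y) = log(-1/(C1 - 4*y))/2 - log(2)/2


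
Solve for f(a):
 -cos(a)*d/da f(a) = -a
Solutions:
 f(a) = C1 + Integral(a/cos(a), a)


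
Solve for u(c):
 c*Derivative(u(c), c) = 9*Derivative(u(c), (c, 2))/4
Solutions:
 u(c) = C1 + C2*erfi(sqrt(2)*c/3)


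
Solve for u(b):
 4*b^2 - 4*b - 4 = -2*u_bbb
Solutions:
 u(b) = C1 + C2*b + C3*b^2 - b^5/30 + b^4/12 + b^3/3


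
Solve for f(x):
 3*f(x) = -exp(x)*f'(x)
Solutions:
 f(x) = C1*exp(3*exp(-x))


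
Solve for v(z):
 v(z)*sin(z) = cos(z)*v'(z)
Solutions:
 v(z) = C1/cos(z)


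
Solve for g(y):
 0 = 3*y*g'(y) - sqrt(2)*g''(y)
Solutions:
 g(y) = C1 + C2*erfi(2^(1/4)*sqrt(3)*y/2)


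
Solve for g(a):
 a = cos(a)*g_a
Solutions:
 g(a) = C1 + Integral(a/cos(a), a)


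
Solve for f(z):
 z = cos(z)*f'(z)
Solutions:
 f(z) = C1 + Integral(z/cos(z), z)


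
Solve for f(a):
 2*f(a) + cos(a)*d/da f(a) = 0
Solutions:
 f(a) = C1*(sin(a) - 1)/(sin(a) + 1)


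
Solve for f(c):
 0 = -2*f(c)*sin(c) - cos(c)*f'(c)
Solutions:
 f(c) = C1*cos(c)^2


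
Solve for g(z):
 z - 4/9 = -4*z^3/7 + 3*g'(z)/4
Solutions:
 g(z) = C1 + 4*z^4/21 + 2*z^2/3 - 16*z/27


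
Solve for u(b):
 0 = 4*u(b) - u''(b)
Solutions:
 u(b) = C1*exp(-2*b) + C2*exp(2*b)


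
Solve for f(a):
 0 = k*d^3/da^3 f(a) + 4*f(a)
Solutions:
 f(a) = C1*exp(2^(2/3)*a*(-1/k)^(1/3)) + C2*exp(2^(2/3)*a*(-1/k)^(1/3)*(-1 + sqrt(3)*I)/2) + C3*exp(-2^(2/3)*a*(-1/k)^(1/3)*(1 + sqrt(3)*I)/2)


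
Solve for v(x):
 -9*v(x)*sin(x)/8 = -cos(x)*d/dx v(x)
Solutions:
 v(x) = C1/cos(x)^(9/8)


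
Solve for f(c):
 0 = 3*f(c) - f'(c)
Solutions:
 f(c) = C1*exp(3*c)


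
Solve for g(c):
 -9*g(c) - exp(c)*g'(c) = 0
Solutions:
 g(c) = C1*exp(9*exp(-c))


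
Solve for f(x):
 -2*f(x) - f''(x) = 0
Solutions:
 f(x) = C1*sin(sqrt(2)*x) + C2*cos(sqrt(2)*x)


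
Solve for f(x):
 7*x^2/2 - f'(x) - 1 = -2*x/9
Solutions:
 f(x) = C1 + 7*x^3/6 + x^2/9 - x


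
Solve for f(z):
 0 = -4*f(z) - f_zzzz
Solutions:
 f(z) = (C1*sin(z) + C2*cos(z))*exp(-z) + (C3*sin(z) + C4*cos(z))*exp(z)


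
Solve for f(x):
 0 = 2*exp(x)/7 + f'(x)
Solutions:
 f(x) = C1 - 2*exp(x)/7


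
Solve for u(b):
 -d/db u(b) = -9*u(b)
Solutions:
 u(b) = C1*exp(9*b)


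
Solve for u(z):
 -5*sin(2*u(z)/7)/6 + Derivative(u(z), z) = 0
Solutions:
 -5*z/6 + 7*log(cos(2*u(z)/7) - 1)/4 - 7*log(cos(2*u(z)/7) + 1)/4 = C1


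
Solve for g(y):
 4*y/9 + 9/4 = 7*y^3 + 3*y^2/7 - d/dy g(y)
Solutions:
 g(y) = C1 + 7*y^4/4 + y^3/7 - 2*y^2/9 - 9*y/4


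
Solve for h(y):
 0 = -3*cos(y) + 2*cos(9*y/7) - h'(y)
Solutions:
 h(y) = C1 - 3*sin(y) + 14*sin(9*y/7)/9


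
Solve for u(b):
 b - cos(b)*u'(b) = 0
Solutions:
 u(b) = C1 + Integral(b/cos(b), b)


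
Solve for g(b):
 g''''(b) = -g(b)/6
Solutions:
 g(b) = (C1*sin(2^(1/4)*3^(3/4)*b/6) + C2*cos(2^(1/4)*3^(3/4)*b/6))*exp(-2^(1/4)*3^(3/4)*b/6) + (C3*sin(2^(1/4)*3^(3/4)*b/6) + C4*cos(2^(1/4)*3^(3/4)*b/6))*exp(2^(1/4)*3^(3/4)*b/6)


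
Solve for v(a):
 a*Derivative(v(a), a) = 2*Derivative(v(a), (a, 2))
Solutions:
 v(a) = C1 + C2*erfi(a/2)


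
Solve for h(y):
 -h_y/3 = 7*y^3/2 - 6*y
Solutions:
 h(y) = C1 - 21*y^4/8 + 9*y^2


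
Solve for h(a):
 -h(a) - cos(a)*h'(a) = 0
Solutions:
 h(a) = C1*sqrt(sin(a) - 1)/sqrt(sin(a) + 1)


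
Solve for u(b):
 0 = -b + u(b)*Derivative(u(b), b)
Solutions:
 u(b) = -sqrt(C1 + b^2)
 u(b) = sqrt(C1 + b^2)


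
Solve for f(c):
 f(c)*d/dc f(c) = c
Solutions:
 f(c) = -sqrt(C1 + c^2)
 f(c) = sqrt(C1 + c^2)


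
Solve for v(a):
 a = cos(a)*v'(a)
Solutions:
 v(a) = C1 + Integral(a/cos(a), a)


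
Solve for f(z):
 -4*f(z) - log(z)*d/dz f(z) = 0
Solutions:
 f(z) = C1*exp(-4*li(z))


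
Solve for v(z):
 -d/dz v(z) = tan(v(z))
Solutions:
 v(z) = pi - asin(C1*exp(-z))
 v(z) = asin(C1*exp(-z))


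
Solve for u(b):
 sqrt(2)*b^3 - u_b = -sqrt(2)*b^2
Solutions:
 u(b) = C1 + sqrt(2)*b^4/4 + sqrt(2)*b^3/3


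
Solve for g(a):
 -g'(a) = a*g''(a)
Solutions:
 g(a) = C1 + C2*log(a)


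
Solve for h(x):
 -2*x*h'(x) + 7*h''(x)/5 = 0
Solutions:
 h(x) = C1 + C2*erfi(sqrt(35)*x/7)


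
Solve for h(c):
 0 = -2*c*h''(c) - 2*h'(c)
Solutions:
 h(c) = C1 + C2*log(c)


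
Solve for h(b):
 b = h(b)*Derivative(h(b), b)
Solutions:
 h(b) = -sqrt(C1 + b^2)
 h(b) = sqrt(C1 + b^2)


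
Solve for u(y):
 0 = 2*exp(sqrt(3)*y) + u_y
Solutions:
 u(y) = C1 - 2*sqrt(3)*exp(sqrt(3)*y)/3


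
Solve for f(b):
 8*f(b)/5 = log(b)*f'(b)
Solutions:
 f(b) = C1*exp(8*li(b)/5)


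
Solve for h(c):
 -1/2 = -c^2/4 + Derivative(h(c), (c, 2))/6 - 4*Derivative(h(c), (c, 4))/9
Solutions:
 h(c) = C1 + C2*c + C3*exp(-sqrt(6)*c/4) + C4*exp(sqrt(6)*c/4) + c^4/8 + 5*c^2/2


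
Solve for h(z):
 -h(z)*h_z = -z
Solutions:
 h(z) = -sqrt(C1 + z^2)
 h(z) = sqrt(C1 + z^2)


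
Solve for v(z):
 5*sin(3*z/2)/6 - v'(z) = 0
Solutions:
 v(z) = C1 - 5*cos(3*z/2)/9


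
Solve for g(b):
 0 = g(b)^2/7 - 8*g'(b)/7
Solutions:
 g(b) = -8/(C1 + b)


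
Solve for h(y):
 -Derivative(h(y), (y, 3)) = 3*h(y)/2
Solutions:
 h(y) = C3*exp(-2^(2/3)*3^(1/3)*y/2) + (C1*sin(2^(2/3)*3^(5/6)*y/4) + C2*cos(2^(2/3)*3^(5/6)*y/4))*exp(2^(2/3)*3^(1/3)*y/4)


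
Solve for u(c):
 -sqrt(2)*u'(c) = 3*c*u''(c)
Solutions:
 u(c) = C1 + C2*c^(1 - sqrt(2)/3)


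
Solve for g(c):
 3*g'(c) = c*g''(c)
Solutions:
 g(c) = C1 + C2*c^4


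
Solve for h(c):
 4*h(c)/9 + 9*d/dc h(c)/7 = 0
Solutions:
 h(c) = C1*exp(-28*c/81)


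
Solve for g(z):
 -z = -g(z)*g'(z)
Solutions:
 g(z) = -sqrt(C1 + z^2)
 g(z) = sqrt(C1 + z^2)


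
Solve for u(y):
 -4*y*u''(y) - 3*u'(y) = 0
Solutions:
 u(y) = C1 + C2*y^(1/4)


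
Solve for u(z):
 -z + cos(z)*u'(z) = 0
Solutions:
 u(z) = C1 + Integral(z/cos(z), z)


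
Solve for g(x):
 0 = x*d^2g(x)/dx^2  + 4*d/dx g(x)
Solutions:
 g(x) = C1 + C2/x^3


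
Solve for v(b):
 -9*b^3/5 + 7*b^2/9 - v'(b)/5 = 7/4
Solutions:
 v(b) = C1 - 9*b^4/4 + 35*b^3/27 - 35*b/4


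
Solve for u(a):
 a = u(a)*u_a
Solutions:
 u(a) = -sqrt(C1 + a^2)
 u(a) = sqrt(C1 + a^2)


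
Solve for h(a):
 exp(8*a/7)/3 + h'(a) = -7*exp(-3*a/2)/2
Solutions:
 h(a) = C1 - 7*exp(8*a/7)/24 + 7*exp(-3*a/2)/3


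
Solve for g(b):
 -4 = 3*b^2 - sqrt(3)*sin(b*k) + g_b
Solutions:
 g(b) = C1 - b^3 - 4*b - sqrt(3)*cos(b*k)/k


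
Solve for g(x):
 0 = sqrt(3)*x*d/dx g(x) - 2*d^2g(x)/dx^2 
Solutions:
 g(x) = C1 + C2*erfi(3^(1/4)*x/2)


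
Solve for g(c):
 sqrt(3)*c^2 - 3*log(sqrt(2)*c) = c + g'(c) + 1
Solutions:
 g(c) = C1 + sqrt(3)*c^3/3 - c^2/2 - 3*c*log(c) - 3*c*log(2)/2 + 2*c


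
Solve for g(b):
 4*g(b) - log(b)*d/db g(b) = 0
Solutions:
 g(b) = C1*exp(4*li(b))


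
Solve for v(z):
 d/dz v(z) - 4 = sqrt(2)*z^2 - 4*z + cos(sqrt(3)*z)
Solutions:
 v(z) = C1 + sqrt(2)*z^3/3 - 2*z^2 + 4*z + sqrt(3)*sin(sqrt(3)*z)/3


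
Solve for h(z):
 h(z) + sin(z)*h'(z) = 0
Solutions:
 h(z) = C1*sqrt(cos(z) + 1)/sqrt(cos(z) - 1)


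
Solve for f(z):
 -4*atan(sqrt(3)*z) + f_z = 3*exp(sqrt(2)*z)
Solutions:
 f(z) = C1 + 4*z*atan(sqrt(3)*z) + 3*sqrt(2)*exp(sqrt(2)*z)/2 - 2*sqrt(3)*log(3*z^2 + 1)/3


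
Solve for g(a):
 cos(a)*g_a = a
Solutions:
 g(a) = C1 + Integral(a/cos(a), a)


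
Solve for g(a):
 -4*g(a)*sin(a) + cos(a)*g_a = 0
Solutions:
 g(a) = C1/cos(a)^4


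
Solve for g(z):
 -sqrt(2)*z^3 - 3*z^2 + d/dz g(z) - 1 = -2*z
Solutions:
 g(z) = C1 + sqrt(2)*z^4/4 + z^3 - z^2 + z


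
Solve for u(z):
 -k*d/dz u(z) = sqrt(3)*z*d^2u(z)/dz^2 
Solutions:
 u(z) = C1 + z^(-sqrt(3)*re(k)/3 + 1)*(C2*sin(sqrt(3)*log(z)*Abs(im(k))/3) + C3*cos(sqrt(3)*log(z)*im(k)/3))


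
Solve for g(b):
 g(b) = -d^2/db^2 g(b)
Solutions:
 g(b) = C1*sin(b) + C2*cos(b)


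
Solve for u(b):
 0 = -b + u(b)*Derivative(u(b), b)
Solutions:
 u(b) = -sqrt(C1 + b^2)
 u(b) = sqrt(C1 + b^2)


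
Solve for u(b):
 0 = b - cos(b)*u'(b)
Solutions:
 u(b) = C1 + Integral(b/cos(b), b)


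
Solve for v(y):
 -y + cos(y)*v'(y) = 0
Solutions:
 v(y) = C1 + Integral(y/cos(y), y)


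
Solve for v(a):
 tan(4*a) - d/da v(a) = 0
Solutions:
 v(a) = C1 - log(cos(4*a))/4


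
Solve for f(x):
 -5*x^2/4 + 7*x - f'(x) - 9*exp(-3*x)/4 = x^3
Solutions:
 f(x) = C1 - x^4/4 - 5*x^3/12 + 7*x^2/2 + 3*exp(-3*x)/4


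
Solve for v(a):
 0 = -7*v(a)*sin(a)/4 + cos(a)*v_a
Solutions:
 v(a) = C1/cos(a)^(7/4)


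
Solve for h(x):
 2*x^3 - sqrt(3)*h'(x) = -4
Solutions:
 h(x) = C1 + sqrt(3)*x^4/6 + 4*sqrt(3)*x/3


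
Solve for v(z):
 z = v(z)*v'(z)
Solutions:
 v(z) = -sqrt(C1 + z^2)
 v(z) = sqrt(C1 + z^2)


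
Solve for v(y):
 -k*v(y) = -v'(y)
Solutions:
 v(y) = C1*exp(k*y)


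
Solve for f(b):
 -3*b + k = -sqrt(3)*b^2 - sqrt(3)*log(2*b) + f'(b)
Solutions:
 f(b) = C1 + sqrt(3)*b^3/3 - 3*b^2/2 + b*k + sqrt(3)*b*log(b) - sqrt(3)*b + sqrt(3)*b*log(2)


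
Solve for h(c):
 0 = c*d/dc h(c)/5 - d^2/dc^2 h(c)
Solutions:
 h(c) = C1 + C2*erfi(sqrt(10)*c/10)


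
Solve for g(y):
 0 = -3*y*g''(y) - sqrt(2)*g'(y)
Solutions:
 g(y) = C1 + C2*y^(1 - sqrt(2)/3)


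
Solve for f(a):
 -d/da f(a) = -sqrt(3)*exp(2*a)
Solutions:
 f(a) = C1 + sqrt(3)*exp(2*a)/2


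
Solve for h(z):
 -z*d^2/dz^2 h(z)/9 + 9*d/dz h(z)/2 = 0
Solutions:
 h(z) = C1 + C2*z^(83/2)


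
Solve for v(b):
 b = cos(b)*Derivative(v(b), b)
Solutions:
 v(b) = C1 + Integral(b/cos(b), b)


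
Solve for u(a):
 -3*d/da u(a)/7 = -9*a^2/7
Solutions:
 u(a) = C1 + a^3


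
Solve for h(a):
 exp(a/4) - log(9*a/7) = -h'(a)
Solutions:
 h(a) = C1 + a*log(a) + a*(-log(7) - 1 + 2*log(3)) - 4*exp(a/4)


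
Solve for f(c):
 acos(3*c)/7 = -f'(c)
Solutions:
 f(c) = C1 - c*acos(3*c)/7 + sqrt(1 - 9*c^2)/21


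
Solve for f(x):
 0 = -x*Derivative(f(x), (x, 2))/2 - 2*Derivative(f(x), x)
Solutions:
 f(x) = C1 + C2/x^3


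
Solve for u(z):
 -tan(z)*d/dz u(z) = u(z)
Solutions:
 u(z) = C1/sin(z)


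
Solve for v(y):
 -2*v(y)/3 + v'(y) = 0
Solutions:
 v(y) = C1*exp(2*y/3)


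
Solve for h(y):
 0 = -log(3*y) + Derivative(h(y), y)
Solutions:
 h(y) = C1 + y*log(y) - y + y*log(3)


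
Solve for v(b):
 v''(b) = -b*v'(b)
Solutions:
 v(b) = C1 + C2*erf(sqrt(2)*b/2)


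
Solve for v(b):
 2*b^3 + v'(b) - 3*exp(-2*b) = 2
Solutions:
 v(b) = C1 - b^4/2 + 2*b - 3*exp(-2*b)/2


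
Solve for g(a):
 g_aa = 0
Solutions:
 g(a) = C1 + C2*a


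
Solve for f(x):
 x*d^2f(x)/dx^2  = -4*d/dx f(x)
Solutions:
 f(x) = C1 + C2/x^3


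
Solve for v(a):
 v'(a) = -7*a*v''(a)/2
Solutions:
 v(a) = C1 + C2*a^(5/7)


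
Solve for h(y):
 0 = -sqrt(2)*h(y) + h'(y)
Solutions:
 h(y) = C1*exp(sqrt(2)*y)


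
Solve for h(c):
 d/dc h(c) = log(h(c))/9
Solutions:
 li(h(c)) = C1 + c/9


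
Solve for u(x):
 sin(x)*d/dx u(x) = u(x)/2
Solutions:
 u(x) = C1*(cos(x) - 1)^(1/4)/(cos(x) + 1)^(1/4)


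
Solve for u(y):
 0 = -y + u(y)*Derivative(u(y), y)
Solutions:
 u(y) = -sqrt(C1 + y^2)
 u(y) = sqrt(C1 + y^2)


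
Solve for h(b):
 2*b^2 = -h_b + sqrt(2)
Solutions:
 h(b) = C1 - 2*b^3/3 + sqrt(2)*b


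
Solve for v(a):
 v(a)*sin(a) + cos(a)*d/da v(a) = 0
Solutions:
 v(a) = C1*cos(a)


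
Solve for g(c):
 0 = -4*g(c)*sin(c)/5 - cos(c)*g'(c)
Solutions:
 g(c) = C1*cos(c)^(4/5)


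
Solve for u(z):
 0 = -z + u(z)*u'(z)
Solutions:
 u(z) = -sqrt(C1 + z^2)
 u(z) = sqrt(C1 + z^2)


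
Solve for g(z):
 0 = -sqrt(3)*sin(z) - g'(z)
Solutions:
 g(z) = C1 + sqrt(3)*cos(z)


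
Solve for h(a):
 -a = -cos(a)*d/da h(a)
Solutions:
 h(a) = C1 + Integral(a/cos(a), a)


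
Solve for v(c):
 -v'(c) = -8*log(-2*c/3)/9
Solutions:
 v(c) = C1 + 8*c*log(-c)/9 + 8*c*(-log(3) - 1 + log(2))/9


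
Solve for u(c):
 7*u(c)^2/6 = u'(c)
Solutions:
 u(c) = -6/(C1 + 7*c)


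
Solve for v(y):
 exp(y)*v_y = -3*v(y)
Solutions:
 v(y) = C1*exp(3*exp(-y))


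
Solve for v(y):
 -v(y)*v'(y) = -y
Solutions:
 v(y) = -sqrt(C1 + y^2)
 v(y) = sqrt(C1 + y^2)


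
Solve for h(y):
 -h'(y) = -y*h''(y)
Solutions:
 h(y) = C1 + C2*y^2


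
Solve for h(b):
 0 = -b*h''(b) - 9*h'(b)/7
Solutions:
 h(b) = C1 + C2/b^(2/7)


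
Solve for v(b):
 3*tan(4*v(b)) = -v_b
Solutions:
 v(b) = -asin(C1*exp(-12*b))/4 + pi/4
 v(b) = asin(C1*exp(-12*b))/4


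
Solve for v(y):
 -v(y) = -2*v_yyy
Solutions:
 v(y) = C3*exp(2^(2/3)*y/2) + (C1*sin(2^(2/3)*sqrt(3)*y/4) + C2*cos(2^(2/3)*sqrt(3)*y/4))*exp(-2^(2/3)*y/4)


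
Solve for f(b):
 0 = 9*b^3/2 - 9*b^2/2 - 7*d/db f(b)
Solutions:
 f(b) = C1 + 9*b^4/56 - 3*b^3/14


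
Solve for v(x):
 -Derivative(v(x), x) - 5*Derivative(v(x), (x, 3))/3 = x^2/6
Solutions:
 v(x) = C1 + C2*sin(sqrt(15)*x/5) + C3*cos(sqrt(15)*x/5) - x^3/18 + 5*x/9


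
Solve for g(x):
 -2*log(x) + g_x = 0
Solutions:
 g(x) = C1 + 2*x*log(x) - 2*x


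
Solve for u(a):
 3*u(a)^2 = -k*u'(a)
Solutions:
 u(a) = k/(C1*k + 3*a)


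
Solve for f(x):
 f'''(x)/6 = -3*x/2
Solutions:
 f(x) = C1 + C2*x + C3*x^2 - 3*x^4/8


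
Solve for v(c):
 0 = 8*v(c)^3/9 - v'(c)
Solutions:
 v(c) = -3*sqrt(2)*sqrt(-1/(C1 + 8*c))/2
 v(c) = 3*sqrt(2)*sqrt(-1/(C1 + 8*c))/2


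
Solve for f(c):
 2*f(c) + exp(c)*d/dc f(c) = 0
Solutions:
 f(c) = C1*exp(2*exp(-c))


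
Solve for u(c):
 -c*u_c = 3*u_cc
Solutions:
 u(c) = C1 + C2*erf(sqrt(6)*c/6)


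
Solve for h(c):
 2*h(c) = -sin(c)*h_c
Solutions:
 h(c) = C1*(cos(c) + 1)/(cos(c) - 1)


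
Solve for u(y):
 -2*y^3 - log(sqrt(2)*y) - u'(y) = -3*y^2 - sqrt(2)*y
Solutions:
 u(y) = C1 - y^4/2 + y^3 + sqrt(2)*y^2/2 - y*log(y) - y*log(2)/2 + y


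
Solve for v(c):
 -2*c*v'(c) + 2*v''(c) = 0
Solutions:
 v(c) = C1 + C2*erfi(sqrt(2)*c/2)


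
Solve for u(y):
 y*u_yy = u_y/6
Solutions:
 u(y) = C1 + C2*y^(7/6)


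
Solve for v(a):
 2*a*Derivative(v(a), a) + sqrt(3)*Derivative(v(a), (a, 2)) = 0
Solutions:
 v(a) = C1 + C2*erf(3^(3/4)*a/3)


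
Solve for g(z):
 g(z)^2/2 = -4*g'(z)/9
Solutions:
 g(z) = 8/(C1 + 9*z)


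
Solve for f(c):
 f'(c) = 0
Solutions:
 f(c) = C1


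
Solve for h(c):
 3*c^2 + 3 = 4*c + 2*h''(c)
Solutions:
 h(c) = C1 + C2*c + c^4/8 - c^3/3 + 3*c^2/4


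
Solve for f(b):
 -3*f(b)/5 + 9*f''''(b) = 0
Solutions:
 f(b) = C1*exp(-15^(3/4)*b/15) + C2*exp(15^(3/4)*b/15) + C3*sin(15^(3/4)*b/15) + C4*cos(15^(3/4)*b/15)


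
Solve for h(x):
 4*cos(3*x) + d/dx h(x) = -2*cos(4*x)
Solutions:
 h(x) = C1 - 4*sin(3*x)/3 - sin(4*x)/2


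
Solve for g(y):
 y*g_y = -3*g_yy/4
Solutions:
 g(y) = C1 + C2*erf(sqrt(6)*y/3)


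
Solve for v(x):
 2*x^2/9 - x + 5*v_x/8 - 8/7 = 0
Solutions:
 v(x) = C1 - 16*x^3/135 + 4*x^2/5 + 64*x/35


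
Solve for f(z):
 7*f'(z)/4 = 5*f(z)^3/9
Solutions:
 f(z) = -3*sqrt(14)*sqrt(-1/(C1 + 20*z))/2
 f(z) = 3*sqrt(14)*sqrt(-1/(C1 + 20*z))/2


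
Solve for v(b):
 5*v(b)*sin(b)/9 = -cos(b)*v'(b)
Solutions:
 v(b) = C1*cos(b)^(5/9)


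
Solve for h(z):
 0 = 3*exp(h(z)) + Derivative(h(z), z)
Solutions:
 h(z) = log(1/(C1 + 3*z))


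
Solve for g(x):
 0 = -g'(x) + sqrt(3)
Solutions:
 g(x) = C1 + sqrt(3)*x


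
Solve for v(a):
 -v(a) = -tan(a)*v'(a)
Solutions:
 v(a) = C1*sin(a)


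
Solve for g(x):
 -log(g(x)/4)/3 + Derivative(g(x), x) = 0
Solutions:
 3*Integral(1/(-log(_y) + 2*log(2)), (_y, g(x))) = C1 - x


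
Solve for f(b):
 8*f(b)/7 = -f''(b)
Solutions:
 f(b) = C1*sin(2*sqrt(14)*b/7) + C2*cos(2*sqrt(14)*b/7)


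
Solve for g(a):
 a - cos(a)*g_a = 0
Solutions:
 g(a) = C1 + Integral(a/cos(a), a)


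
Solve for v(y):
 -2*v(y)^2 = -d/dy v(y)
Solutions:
 v(y) = -1/(C1 + 2*y)


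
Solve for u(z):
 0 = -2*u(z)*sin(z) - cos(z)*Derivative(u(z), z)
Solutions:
 u(z) = C1*cos(z)^2


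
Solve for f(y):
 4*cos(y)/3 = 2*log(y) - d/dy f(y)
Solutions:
 f(y) = C1 + 2*y*log(y) - 2*y - 4*sin(y)/3


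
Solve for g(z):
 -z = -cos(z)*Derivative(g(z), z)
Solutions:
 g(z) = C1 + Integral(z/cos(z), z)


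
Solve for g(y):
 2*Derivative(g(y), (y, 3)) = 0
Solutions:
 g(y) = C1 + C2*y + C3*y^2


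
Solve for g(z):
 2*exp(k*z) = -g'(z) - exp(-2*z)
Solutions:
 g(z) = C1 + exp(-2*z)/2 - 2*exp(k*z)/k


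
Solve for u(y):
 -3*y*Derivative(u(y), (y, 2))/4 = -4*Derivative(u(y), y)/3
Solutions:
 u(y) = C1 + C2*y^(25/9)


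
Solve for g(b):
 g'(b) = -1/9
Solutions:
 g(b) = C1 - b/9


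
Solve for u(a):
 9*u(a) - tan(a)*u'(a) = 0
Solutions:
 u(a) = C1*sin(a)^9


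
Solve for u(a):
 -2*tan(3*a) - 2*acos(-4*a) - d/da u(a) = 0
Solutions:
 u(a) = C1 - 2*a*acos(-4*a) - sqrt(1 - 16*a^2)/2 + 2*log(cos(3*a))/3


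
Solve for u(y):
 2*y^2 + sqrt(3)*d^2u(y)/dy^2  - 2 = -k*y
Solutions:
 u(y) = C1 + C2*y - sqrt(3)*k*y^3/18 - sqrt(3)*y^4/18 + sqrt(3)*y^2/3


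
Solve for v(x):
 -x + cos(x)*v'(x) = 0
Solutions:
 v(x) = C1 + Integral(x/cos(x), x)


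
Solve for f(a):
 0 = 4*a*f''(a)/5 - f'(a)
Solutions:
 f(a) = C1 + C2*a^(9/4)


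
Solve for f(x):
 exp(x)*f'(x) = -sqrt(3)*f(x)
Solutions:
 f(x) = C1*exp(sqrt(3)*exp(-x))


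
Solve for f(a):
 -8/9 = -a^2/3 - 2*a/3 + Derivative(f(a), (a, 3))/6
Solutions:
 f(a) = C1 + C2*a + C3*a^2 + a^5/30 + a^4/6 - 8*a^3/9


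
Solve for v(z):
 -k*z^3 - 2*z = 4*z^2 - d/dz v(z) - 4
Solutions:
 v(z) = C1 + k*z^4/4 + 4*z^3/3 + z^2 - 4*z


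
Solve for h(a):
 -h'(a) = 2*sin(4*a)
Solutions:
 h(a) = C1 + cos(4*a)/2


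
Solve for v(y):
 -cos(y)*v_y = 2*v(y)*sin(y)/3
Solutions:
 v(y) = C1*cos(y)^(2/3)


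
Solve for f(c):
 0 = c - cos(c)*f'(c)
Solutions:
 f(c) = C1 + Integral(c/cos(c), c)


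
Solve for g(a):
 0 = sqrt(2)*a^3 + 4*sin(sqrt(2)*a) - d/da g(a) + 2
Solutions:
 g(a) = C1 + sqrt(2)*a^4/4 + 2*a - 2*sqrt(2)*cos(sqrt(2)*a)


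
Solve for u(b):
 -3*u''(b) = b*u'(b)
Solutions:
 u(b) = C1 + C2*erf(sqrt(6)*b/6)


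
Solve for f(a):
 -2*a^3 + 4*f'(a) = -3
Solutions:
 f(a) = C1 + a^4/8 - 3*a/4


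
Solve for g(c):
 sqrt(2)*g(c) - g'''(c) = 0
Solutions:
 g(c) = C3*exp(2^(1/6)*c) + (C1*sin(2^(1/6)*sqrt(3)*c/2) + C2*cos(2^(1/6)*sqrt(3)*c/2))*exp(-2^(1/6)*c/2)


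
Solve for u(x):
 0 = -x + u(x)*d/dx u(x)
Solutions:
 u(x) = -sqrt(C1 + x^2)
 u(x) = sqrt(C1 + x^2)


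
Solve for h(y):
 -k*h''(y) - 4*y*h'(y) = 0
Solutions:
 h(y) = C1 + C2*sqrt(k)*erf(sqrt(2)*y*sqrt(1/k))


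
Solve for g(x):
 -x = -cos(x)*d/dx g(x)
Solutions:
 g(x) = C1 + Integral(x/cos(x), x)


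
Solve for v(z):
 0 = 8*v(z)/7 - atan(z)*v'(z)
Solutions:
 v(z) = C1*exp(8*Integral(1/atan(z), z)/7)


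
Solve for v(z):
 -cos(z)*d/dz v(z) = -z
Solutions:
 v(z) = C1 + Integral(z/cos(z), z)


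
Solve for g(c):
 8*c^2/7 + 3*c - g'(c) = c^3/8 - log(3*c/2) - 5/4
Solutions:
 g(c) = C1 - c^4/32 + 8*c^3/21 + 3*c^2/2 + c*log(c) + c/4 + c*log(3/2)


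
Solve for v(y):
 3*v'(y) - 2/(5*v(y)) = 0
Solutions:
 v(y) = -sqrt(C1 + 60*y)/15
 v(y) = sqrt(C1 + 60*y)/15


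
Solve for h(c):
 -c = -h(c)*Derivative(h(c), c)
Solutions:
 h(c) = -sqrt(C1 + c^2)
 h(c) = sqrt(C1 + c^2)


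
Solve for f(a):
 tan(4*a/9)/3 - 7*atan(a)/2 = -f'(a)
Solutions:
 f(a) = C1 + 7*a*atan(a)/2 - 7*log(a^2 + 1)/4 + 3*log(cos(4*a/9))/4


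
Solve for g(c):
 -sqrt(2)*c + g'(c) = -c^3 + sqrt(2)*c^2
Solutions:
 g(c) = C1 - c^4/4 + sqrt(2)*c^3/3 + sqrt(2)*c^2/2


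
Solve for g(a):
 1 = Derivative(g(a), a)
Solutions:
 g(a) = C1 + a


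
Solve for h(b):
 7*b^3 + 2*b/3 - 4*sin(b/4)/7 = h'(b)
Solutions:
 h(b) = C1 + 7*b^4/4 + b^2/3 + 16*cos(b/4)/7


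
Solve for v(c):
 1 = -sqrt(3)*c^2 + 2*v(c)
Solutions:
 v(c) = sqrt(3)*c^2/2 + 1/2


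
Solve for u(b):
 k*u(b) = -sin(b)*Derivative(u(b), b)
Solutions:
 u(b) = C1*exp(k*(-log(cos(b) - 1) + log(cos(b) + 1))/2)


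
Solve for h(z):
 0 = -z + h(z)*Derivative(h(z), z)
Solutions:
 h(z) = -sqrt(C1 + z^2)
 h(z) = sqrt(C1 + z^2)


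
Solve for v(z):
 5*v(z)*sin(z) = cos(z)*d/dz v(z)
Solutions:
 v(z) = C1/cos(z)^5


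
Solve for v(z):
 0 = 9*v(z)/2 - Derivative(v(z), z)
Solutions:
 v(z) = C1*exp(9*z/2)


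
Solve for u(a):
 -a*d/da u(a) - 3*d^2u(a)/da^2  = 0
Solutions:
 u(a) = C1 + C2*erf(sqrt(6)*a/6)
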